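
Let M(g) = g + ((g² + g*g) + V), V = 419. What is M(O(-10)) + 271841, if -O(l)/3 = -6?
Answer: 272926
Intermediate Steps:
O(l) = 18 (O(l) = -3*(-6) = 18)
M(g) = 419 + g + 2*g² (M(g) = g + ((g² + g*g) + 419) = g + ((g² + g²) + 419) = g + (2*g² + 419) = g + (419 + 2*g²) = 419 + g + 2*g²)
M(O(-10)) + 271841 = (419 + 18 + 2*18²) + 271841 = (419 + 18 + 2*324) + 271841 = (419 + 18 + 648) + 271841 = 1085 + 271841 = 272926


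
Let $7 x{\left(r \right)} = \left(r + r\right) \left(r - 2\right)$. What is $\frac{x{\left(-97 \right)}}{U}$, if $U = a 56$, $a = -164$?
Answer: $- \frac{9603}{32144} \approx -0.29875$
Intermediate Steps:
$x{\left(r \right)} = \frac{2 r \left(-2 + r\right)}{7}$ ($x{\left(r \right)} = \frac{\left(r + r\right) \left(r - 2\right)}{7} = \frac{2 r \left(-2 + r\right)}{7}$)
$U = -9184$ ($U = \left(-164\right) 56 = -9184$)
$\frac{x{\left(-97 \right)}}{U} = \frac{\frac{2}{7} \left(-97\right) \left(-2 - 97\right)}{-9184} = \frac{2}{7} \left(-97\right) \left(-99\right) \left(- \frac{1}{9184}\right) = \frac{19206}{7} \left(- \frac{1}{9184}\right) = - \frac{9603}{32144}$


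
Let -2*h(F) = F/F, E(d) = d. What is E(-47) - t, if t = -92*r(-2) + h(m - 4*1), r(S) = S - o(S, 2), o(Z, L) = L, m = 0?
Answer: -829/2 ≈ -414.50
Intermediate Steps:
r(S) = -2 + S (r(S) = S - 1*2 = S - 2 = -2 + S)
h(F) = -½ (h(F) = -F/(2*F) = -½*1 = -½)
t = 735/2 (t = -92*(-2 - 2) - ½ = -92*(-4) - ½ = 368 - ½ = 735/2 ≈ 367.50)
E(-47) - t = -47 - 1*735/2 = -47 - 735/2 = -829/2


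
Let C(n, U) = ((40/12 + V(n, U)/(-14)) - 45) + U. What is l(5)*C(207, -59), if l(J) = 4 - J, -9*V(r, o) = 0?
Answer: 302/3 ≈ 100.67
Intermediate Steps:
V(r, o) = 0 (V(r, o) = -⅑*0 = 0)
C(n, U) = -125/3 + U (C(n, U) = ((40/12 + 0/(-14)) - 45) + U = ((40*(1/12) + 0*(-1/14)) - 45) + U = ((10/3 + 0) - 45) + U = (10/3 - 45) + U = -125/3 + U)
l(5)*C(207, -59) = (4 - 1*5)*(-125/3 - 59) = (4 - 5)*(-302/3) = -1*(-302/3) = 302/3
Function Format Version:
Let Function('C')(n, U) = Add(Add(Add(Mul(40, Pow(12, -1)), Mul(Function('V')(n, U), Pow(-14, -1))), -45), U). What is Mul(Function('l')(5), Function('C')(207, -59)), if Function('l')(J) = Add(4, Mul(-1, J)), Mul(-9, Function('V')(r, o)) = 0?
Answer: Rational(302, 3) ≈ 100.67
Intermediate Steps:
Function('V')(r, o) = 0 (Function('V')(r, o) = Mul(Rational(-1, 9), 0) = 0)
Function('C')(n, U) = Add(Rational(-125, 3), U) (Function('C')(n, U) = Add(Add(Add(Mul(40, Pow(12, -1)), Mul(0, Pow(-14, -1))), -45), U) = Add(Add(Add(Mul(40, Rational(1, 12)), Mul(0, Rational(-1, 14))), -45), U) = Add(Add(Add(Rational(10, 3), 0), -45), U) = Add(Add(Rational(10, 3), -45), U) = Add(Rational(-125, 3), U))
Mul(Function('l')(5), Function('C')(207, -59)) = Mul(Add(4, Mul(-1, 5)), Add(Rational(-125, 3), -59)) = Mul(Add(4, -5), Rational(-302, 3)) = Mul(-1, Rational(-302, 3)) = Rational(302, 3)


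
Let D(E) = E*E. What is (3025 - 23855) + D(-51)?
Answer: -18229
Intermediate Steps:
D(E) = E²
(3025 - 23855) + D(-51) = (3025 - 23855) + (-51)² = -20830 + 2601 = -18229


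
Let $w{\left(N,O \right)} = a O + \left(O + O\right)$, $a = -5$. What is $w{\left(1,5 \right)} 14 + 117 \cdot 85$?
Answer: $9735$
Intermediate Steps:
$w{\left(N,O \right)} = - 3 O$ ($w{\left(N,O \right)} = - 5 O + \left(O + O\right) = - 5 O + 2 O = - 3 O$)
$w{\left(1,5 \right)} 14 + 117 \cdot 85 = \left(-3\right) 5 \cdot 14 + 117 \cdot 85 = \left(-15\right) 14 + 9945 = -210 + 9945 = 9735$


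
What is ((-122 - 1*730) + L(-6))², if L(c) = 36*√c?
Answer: 718128 - 61344*I*√6 ≈ 7.1813e+5 - 1.5026e+5*I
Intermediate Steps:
((-122 - 1*730) + L(-6))² = ((-122 - 1*730) + 36*√(-6))² = ((-122 - 730) + 36*(I*√6))² = (-852 + 36*I*√6)²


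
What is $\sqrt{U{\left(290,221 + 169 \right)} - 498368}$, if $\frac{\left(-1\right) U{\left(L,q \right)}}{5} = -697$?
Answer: $3 i \sqrt{54987} \approx 703.48 i$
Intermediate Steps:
$U{\left(L,q \right)} = 3485$ ($U{\left(L,q \right)} = \left(-5\right) \left(-697\right) = 3485$)
$\sqrt{U{\left(290,221 + 169 \right)} - 498368} = \sqrt{3485 - 498368} = \sqrt{-494883} = 3 i \sqrt{54987}$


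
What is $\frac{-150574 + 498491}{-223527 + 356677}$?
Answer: $\frac{347917}{133150} \approx 2.613$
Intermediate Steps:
$\frac{-150574 + 498491}{-223527 + 356677} = \frac{347917}{133150}$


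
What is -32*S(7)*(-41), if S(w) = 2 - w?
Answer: -6560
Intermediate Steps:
-32*S(7)*(-41) = -32*(2 - 1*7)*(-41) = -32*(2 - 7)*(-41) = -32*(-5)*(-41) = 160*(-41) = -6560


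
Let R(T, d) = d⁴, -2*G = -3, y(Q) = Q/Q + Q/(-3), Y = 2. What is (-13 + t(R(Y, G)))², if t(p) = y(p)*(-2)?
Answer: 8649/64 ≈ 135.14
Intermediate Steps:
y(Q) = 1 - Q/3 (y(Q) = 1 + Q*(-⅓) = 1 - Q/3)
G = 3/2 (G = -½*(-3) = 3/2 ≈ 1.5000)
t(p) = -2 + 2*p/3 (t(p) = (1 - p/3)*(-2) = -2 + 2*p/3)
(-13 + t(R(Y, G)))² = (-13 + (-2 + 2*(3/2)⁴/3))² = (-13 + (-2 + (⅔)*(81/16)))² = (-13 + (-2 + 27/8))² = (-13 + 11/8)² = (-93/8)² = 8649/64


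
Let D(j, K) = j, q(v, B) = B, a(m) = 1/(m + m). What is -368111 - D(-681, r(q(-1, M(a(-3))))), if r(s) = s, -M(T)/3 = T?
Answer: -367430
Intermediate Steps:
a(m) = 1/(2*m)
M(T) = -3*T
-368111 - D(-681, r(q(-1, M(a(-3))))) = -368111 - 1*(-681) = -368111 + 681 = -367430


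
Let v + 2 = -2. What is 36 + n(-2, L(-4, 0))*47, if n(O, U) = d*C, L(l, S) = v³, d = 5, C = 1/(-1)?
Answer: -199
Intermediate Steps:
v = -4 (v = -2 - 2 = -4)
C = -1
L(l, S) = -64 (L(l, S) = (-4)³ = -64)
n(O, U) = -5 (n(O, U) = 5*(-1) = -5)
36 + n(-2, L(-4, 0))*47 = 36 - 5*47 = 36 - 235 = -199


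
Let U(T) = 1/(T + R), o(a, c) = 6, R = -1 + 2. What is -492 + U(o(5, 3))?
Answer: -3443/7 ≈ -491.86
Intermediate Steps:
R = 1
U(T) = 1/(1 + T) (U(T) = 1/(T + 1) = 1/(1 + T))
-492 + U(o(5, 3)) = -492 + 1/(1 + 6) = -492 + 1/7 = -3443/7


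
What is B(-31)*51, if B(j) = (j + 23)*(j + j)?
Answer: 25296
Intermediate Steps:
B(j) = 2*j*(23 + j) (B(j) = (23 + j)*(2*j) = 2*j*(23 + j))
B(-31)*51 = (2*(-31)*(23 - 31))*51 = (2*(-31)*(-8))*51 = 496*51 = 25296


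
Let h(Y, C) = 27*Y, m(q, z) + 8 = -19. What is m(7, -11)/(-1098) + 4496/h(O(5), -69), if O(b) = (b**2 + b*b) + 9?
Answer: 553291/194346 ≈ 2.8469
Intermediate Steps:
m(q, z) = -27 (m(q, z) = -8 - 19 = -27)
O(b) = 9 + 2*b**2 (O(b) = (b**2 + b**2) + 9 = 2*b**2 + 9 = 9 + 2*b**2)
m(7, -11)/(-1098) + 4496/h(O(5), -69) = -27/(-1098) + 4496/((27*(9 + 2*5**2))) = -27*(-1/1098) + 4496/((27*(9 + 2*25))) = 3/122 + 4496/((27*(9 + 50))) = 3/122 + 4496/((27*59)) = 3/122 + 4496/1593 = 553291/194346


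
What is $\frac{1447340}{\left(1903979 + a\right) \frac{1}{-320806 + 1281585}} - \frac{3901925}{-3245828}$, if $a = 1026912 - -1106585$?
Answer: $\frac{1128394845688777345}{3276238162532} \approx 3.4442 \cdot 10^{5}$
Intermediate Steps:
$a = 2133497$ ($a = 1026912 + 1106585 = 2133497$)
$\frac{1447340}{\left(1903979 + a\right) \frac{1}{-320806 + 1281585}} - \frac{3901925}{-3245828} = \frac{1447340}{\left(1903979 + 2133497\right) \frac{1}{-320806 + 1281585}} - \frac{3901925}{-3245828} = \frac{1447340}{4037476 \cdot \frac{1}{960779}} - - \frac{3901925}{3245828} = \frac{1447340}{4037476 \cdot \frac{1}{960779}} + \frac{3901925}{3245828} = \frac{1447340}{\frac{4037476}{960779}} + \frac{3901925}{3245828} = 1447340 \cdot \frac{960779}{4037476} + \frac{3901925}{3245828} = \frac{347643469465}{1009369} + \frac{3901925}{3245828} = \frac{1128394845688777345}{3276238162532}$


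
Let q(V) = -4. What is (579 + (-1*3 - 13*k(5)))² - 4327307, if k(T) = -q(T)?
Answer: -4052731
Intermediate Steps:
k(T) = 4 (k(T) = -1*(-4) = 4)
(579 + (-1*3 - 13*k(5)))² - 4327307 = (579 + (-1*3 - 13*4))² - 4327307 = (579 + (-3 - 52))² - 4327307 = (579 - 55)² - 4327307 = 524² - 4327307 = 274576 - 4327307 = -4052731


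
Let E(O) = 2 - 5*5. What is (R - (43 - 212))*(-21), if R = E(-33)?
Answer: -3066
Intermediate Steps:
E(O) = -23 (E(O) = 2 - 25 = -23)
R = -23
(R - (43 - 212))*(-21) = (-23 - (43 - 212))*(-21) = (-23 - 1*(-169))*(-21) = (-23 + 169)*(-21) = 146*(-21) = -3066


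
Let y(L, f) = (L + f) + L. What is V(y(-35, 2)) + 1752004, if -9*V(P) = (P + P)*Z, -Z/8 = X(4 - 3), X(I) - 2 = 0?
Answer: 15765860/9 ≈ 1.7518e+6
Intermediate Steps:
X(I) = 2 (X(I) = 2 + 0 = 2)
Z = -16 (Z = -8*2 = -16)
y(L, f) = f + 2*L
V(P) = 32*P/9 (V(P) = -(P + P)*(-16)/9 = -2*P*(-16)/9 = -(-32)*P/9 = 32*P/9)
V(y(-35, 2)) + 1752004 = 32*(2 + 2*(-35))/9 + 1752004 = 32*(2 - 70)/9 + 1752004 = (32/9)*(-68) + 1752004 = -2176/9 + 1752004 = 15765860/9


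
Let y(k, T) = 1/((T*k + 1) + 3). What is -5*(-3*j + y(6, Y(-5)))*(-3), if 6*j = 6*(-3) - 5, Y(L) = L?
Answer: 2235/13 ≈ 171.92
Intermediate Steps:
j = -23/6 (j = (6*(-3) - 5)/6 = (-18 - 5)/6 = (1/6)*(-23) = -23/6 ≈ -3.8333)
y(k, T) = 1/(4 + T*k) (y(k, T) = 1/((1 + T*k) + 3) = 1/(4 + T*k))
-5*(-3*j + y(6, Y(-5)))*(-3) = -5*(-3*(-23/6) + 1/(4 - 5*6))*(-3) = -5*(23/2 + 1/(4 - 30))*(-3) = -5*(23/2 + 1/(-26))*(-3) = -5*(23/2 - 1/26)*(-3) = -5*149/13*(-3) = -745/13*(-3) = 2235/13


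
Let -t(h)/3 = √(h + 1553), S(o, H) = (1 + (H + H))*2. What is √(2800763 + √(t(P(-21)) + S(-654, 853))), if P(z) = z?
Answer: √(2800763 + √6*√(569 - √383)) ≈ 1673.6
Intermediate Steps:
S(o, H) = 2 + 4*H (S(o, H) = (1 + 2*H)*2 = 2 + 4*H)
t(h) = -3*√(1553 + h) (t(h) = -3*√(h + 1553) = -3*√(1553 + h))
√(2800763 + √(t(P(-21)) + S(-654, 853))) = √(2800763 + √(-3*√(1553 - 21) + (2 + 4*853))) = √(2800763 + √(-6*√383 + (2 + 3412))) = √(2800763 + √(-6*√383 + 3414)) = √(2800763 + √(3414 - 6*√383))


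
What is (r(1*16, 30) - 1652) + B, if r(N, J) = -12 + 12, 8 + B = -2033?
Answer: -3693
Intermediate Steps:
B = -2041 (B = -8 - 2033 = -2041)
r(N, J) = 0
(r(1*16, 30) - 1652) + B = (0 - 1652) - 2041 = -1652 - 2041 = -3693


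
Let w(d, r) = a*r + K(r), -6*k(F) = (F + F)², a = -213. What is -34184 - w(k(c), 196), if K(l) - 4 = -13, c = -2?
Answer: 7573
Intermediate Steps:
K(l) = -9 (K(l) = 4 - 13 = -9)
k(F) = -2*F²/3 (k(F) = -(F + F)²/6 = -4*F²/6 = -2*F²/3)
w(d, r) = -9 - 213*r (w(d, r) = -213*r - 9 = -9 - 213*r)
-34184 - w(k(c), 196) = -34184 - (-9 - 213*196) = -34184 - (-9 - 41748) = -34184 - 1*(-41757) = -34184 + 41757 = 7573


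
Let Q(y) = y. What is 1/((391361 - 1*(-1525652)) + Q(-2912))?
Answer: 1/1914101 ≈ 5.2244e-7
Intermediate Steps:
1/((391361 - 1*(-1525652)) + Q(-2912)) = 1/((391361 - 1*(-1525652)) - 2912) = 1/((391361 + 1525652) - 2912) = 1/(1917013 - 2912) = 1/1914101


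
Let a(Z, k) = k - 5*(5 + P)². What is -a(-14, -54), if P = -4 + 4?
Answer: 179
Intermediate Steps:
P = 0
a(Z, k) = -125 + k (a(Z, k) = k - 5*(5 + 0)² = k - 5*5² = k - 5*25 = k - 125 = -125 + k)
-a(-14, -54) = -(-125 - 54) = -1*(-179) = 179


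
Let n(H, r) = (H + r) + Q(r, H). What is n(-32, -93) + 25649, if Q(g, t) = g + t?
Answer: 25399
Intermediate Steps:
n(H, r) = 2*H + 2*r (n(H, r) = (H + r) + (r + H) = (H + r) + (H + r) = 2*H + 2*r)
n(-32, -93) + 25649 = (2*(-32) + 2*(-93)) + 25649 = (-64 - 186) + 25649 = -250 + 25649 = 25399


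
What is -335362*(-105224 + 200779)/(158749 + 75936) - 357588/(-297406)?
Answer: -953044478418968/6979672711 ≈ -1.3655e+5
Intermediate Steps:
-335362*(-105224 + 200779)/(158749 + 75936) - 357588/(-297406) = -335362/(234685/95555) - 357588*(-1/297406) = -335362/(234685*(1/95555)) + 178794/148703 = -335362/46937/19111 + 178794/148703 = -335362*19111/46937 + 178794/148703 = -6409103182/46937 + 178794/148703 = -953044478418968/6979672711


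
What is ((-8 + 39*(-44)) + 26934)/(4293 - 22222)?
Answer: -25210/17929 ≈ -1.4061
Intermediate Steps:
((-8 + 39*(-44)) + 26934)/(4293 - 22222) = ((-8 - 1716) + 26934)/(-17929) = (-1724 + 26934)*(-1/17929) = 25210*(-1/17929) = -25210/17929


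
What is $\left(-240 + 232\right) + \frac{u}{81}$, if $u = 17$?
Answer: $- \frac{631}{81} \approx -7.7901$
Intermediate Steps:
$\left(-240 + 232\right) + \frac{u}{81} = \left(-240 + 232\right) + \frac{17}{81} = -8 + 17 \cdot \frac{1}{81} = -8 + \frac{17}{81} = - \frac{631}{81}$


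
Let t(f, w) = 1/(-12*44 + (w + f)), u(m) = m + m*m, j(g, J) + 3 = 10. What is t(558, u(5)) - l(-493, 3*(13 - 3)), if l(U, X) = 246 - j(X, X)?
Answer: -14339/60 ≈ -238.98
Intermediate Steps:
j(g, J) = 7 (j(g, J) = -3 + 10 = 7)
l(U, X) = 239 (l(U, X) = 246 - 1*7 = 246 - 7 = 239)
u(m) = m + m²
t(f, w) = 1/(-528 + f + w) (t(f, w) = 1/(-528 + (f + w)) = 1/(-528 + f + w))
t(558, u(5)) - l(-493, 3*(13 - 3)) = 1/(-528 + 558 + 5*(1 + 5)) - 1*239 = 1/(-528 + 558 + 5*6) - 239 = 1/(-528 + 558 + 30) - 239 = 1/60 - 239 = -14339/60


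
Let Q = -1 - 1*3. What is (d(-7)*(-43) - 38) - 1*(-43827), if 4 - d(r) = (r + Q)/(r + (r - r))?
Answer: 305792/7 ≈ 43685.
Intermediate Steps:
Q = -4 (Q = -1 - 3 = -4)
d(r) = 4 - (-4 + r)/r (d(r) = 4 - (r - 4)/(r + (r - r)) = 4 - (-4 + r)/(r + 0) = 4 - (-4 + r)/r)
(d(-7)*(-43) - 38) - 1*(-43827) = ((3 + 4/(-7))*(-43) - 38) - 1*(-43827) = ((3 + 4*(-⅐))*(-43) - 38) + 43827 = ((3 - 4/7)*(-43) - 38) + 43827 = ((17/7)*(-43) - 38) + 43827 = (-731/7 - 38) + 43827 = -997/7 + 43827 = 305792/7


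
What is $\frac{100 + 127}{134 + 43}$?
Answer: $\frac{227}{177} \approx 1.2825$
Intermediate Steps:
$\frac{100 + 127}{134 + 43} = \frac{1}{177} \cdot 227 = \frac{227}{177}$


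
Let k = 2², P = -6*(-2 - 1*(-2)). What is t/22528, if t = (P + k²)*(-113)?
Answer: -113/1408 ≈ -0.080256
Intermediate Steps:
P = 0 (P = -6*(-2 + 2) = -6*0 = 0)
k = 4
t = -1808 (t = (0 + 4²)*(-113) = (0 + 16)*(-113) = 16*(-113) = -1808)
t/22528 = -1808/22528 = -1808*1/22528 = -113/1408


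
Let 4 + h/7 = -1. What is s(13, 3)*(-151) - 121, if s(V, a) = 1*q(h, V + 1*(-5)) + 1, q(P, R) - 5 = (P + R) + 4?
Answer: 2446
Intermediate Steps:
h = -35 (h = -28 + 7*(-1) = -28 - 7 = -35)
q(P, R) = 9 + P + R (q(P, R) = 5 + ((P + R) + 4) = 5 + (4 + P + R) = 9 + P + R)
s(V, a) = -30 + V (s(V, a) = 1*(9 - 35 + (V + 1*(-5))) + 1 = 1*(9 - 35 + (V - 5)) + 1 = 1*(9 - 35 + (-5 + V)) + 1 = 1*(-31 + V) + 1 = (-31 + V) + 1 = -30 + V)
s(13, 3)*(-151) - 121 = (-30 + 13)*(-151) - 121 = -17*(-151) - 121 = 2567 - 121 = 2446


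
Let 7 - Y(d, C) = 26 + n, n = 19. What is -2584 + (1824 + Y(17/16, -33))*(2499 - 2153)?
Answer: 615372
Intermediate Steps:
Y(d, C) = -38 (Y(d, C) = 7 - (26 + 19) = 7 - 1*45 = 7 - 45 = -38)
-2584 + (1824 + Y(17/16, -33))*(2499 - 2153) = -2584 + (1824 - 38)*(2499 - 2153) = -2584 + 1786*346 = -2584 + 617956 = 615372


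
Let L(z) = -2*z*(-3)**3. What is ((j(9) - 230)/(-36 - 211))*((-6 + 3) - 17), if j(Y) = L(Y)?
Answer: 5120/247 ≈ 20.729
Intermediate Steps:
L(z) = 54*z (L(z) = -2*z*(-27) = 54*z)
j(Y) = 54*Y
((j(9) - 230)/(-36 - 211))*((-6 + 3) - 17) = ((54*9 - 230)/(-36 - 211))*((-6 + 3) - 17) = ((486 - 230)/(-247))*(-3 - 17) = (256*(-1/247))*(-20) = -256/247*(-20) = 5120/247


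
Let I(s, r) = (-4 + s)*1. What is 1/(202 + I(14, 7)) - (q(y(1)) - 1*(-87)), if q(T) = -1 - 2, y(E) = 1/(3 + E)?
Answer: -17807/212 ≈ -83.995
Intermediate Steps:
I(s, r) = -4 + s
q(T) = -3
1/(202 + I(14, 7)) - (q(y(1)) - 1*(-87)) = 1/(202 + (-4 + 14)) - (-3 - 1*(-87)) = 1/(202 + 10) - (-3 + 87) = 1/212 - 1*84 = 1/212 - 84 = -17807/212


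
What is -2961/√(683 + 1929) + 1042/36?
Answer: 521/18 - 2961*√653/1306 ≈ -28.992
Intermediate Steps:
-2961/√(683 + 1929) + 1042/36 = -2961*√653/1306 + 1042*(1/36) = -2961*√653/1306 + 521/18 = 521/18 - 2961*√653/1306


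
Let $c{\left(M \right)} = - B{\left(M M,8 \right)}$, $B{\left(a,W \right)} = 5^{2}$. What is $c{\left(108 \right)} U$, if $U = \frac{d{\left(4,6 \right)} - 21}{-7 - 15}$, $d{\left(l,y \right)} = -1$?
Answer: $-25$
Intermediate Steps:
$B{\left(a,W \right)} = 25$
$c{\left(M \right)} = -25$ ($c{\left(M \right)} = \left(-1\right) 25 = -25$)
$U = 1$ ($U = \frac{-1 - 21}{-7 - 15} = - \frac{22}{-22} = \left(-22\right) \left(- \frac{1}{22}\right) = 1$)
$c{\left(108 \right)} U = \left(-25\right) 1 = -25$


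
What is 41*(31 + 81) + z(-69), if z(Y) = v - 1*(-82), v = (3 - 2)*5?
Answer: 4679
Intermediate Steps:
v = 5 (v = 1*5 = 5)
z(Y) = 87 (z(Y) = 5 - 1*(-82) = 5 + 82 = 87)
41*(31 + 81) + z(-69) = 41*(31 + 81) + 87 = 41*112 + 87 = 4592 + 87 = 4679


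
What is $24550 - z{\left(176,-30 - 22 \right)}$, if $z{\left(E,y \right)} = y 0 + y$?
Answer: $24602$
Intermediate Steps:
$z{\left(E,y \right)} = y$ ($z{\left(E,y \right)} = 0 + y = y$)
$24550 - z{\left(176,-30 - 22 \right)} = 24550 - \left(-30 - 22\right) = 24550 - -52 = 24550 + 52 = 24602$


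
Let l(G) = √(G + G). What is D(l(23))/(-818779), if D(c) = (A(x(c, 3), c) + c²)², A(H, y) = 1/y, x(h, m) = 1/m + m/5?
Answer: -(2116 + √46)²/1732536364 ≈ -0.0026009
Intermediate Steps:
x(h, m) = 1/m + m/5 (x(h, m) = 1/m + m*(⅕) = 1/m + m/5)
l(G) = √2*√G (l(G) = √(2*G) = √2*√G)
D(c) = (1/c + c²)²
D(l(23))/(-818779) = ((1 + (√2*√23)³)²/(√2*√23)²)/(-818779) = ((1 + (√46)³)²/(√46)²)*(-1/818779) = ((1 + 46*√46)²/46)*(-1/818779) = -(1 + 46*√46)²/37663834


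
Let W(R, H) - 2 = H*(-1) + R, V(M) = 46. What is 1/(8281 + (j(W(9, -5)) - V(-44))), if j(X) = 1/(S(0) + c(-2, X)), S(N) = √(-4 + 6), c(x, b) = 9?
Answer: 325287/2678775503 + √2/5357551006 ≈ 0.00012143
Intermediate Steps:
S(N) = √2
W(R, H) = 2 + R - H (W(R, H) = 2 + (H*(-1) + R) = 2 + (-H + R) = 2 + (R - H) = 2 + R - H)
j(X) = 1/(9 + √2) (j(X) = 1/(√2 + 9) = 1/(9 + √2))
1/(8281 + (j(W(9, -5)) - V(-44))) = 1/(8281 + ((9/79 - √2/79) - 1*46)) = 1/(8281 + ((9/79 - √2/79) - 46)) = 1/(8281 + (-3625/79 - √2/79)) = 1/(650574/79 - √2/79)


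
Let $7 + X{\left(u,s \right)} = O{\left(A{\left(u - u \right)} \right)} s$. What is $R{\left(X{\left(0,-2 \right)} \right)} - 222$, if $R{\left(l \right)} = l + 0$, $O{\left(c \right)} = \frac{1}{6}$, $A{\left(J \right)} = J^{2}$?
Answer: $- \frac{688}{3} \approx -229.33$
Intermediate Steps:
$O{\left(c \right)} = \frac{1}{6}$
$X{\left(u,s \right)} = -7 + \frac{s}{6}$
$R{\left(l \right)} = l$
$R{\left(X{\left(0,-2 \right)} \right)} - 222 = \left(-7 + \frac{1}{6} \left(-2\right)\right) - 222 = \left(-7 - \frac{1}{3}\right) - 222 = - \frac{22}{3} - 222 = - \frac{688}{3}$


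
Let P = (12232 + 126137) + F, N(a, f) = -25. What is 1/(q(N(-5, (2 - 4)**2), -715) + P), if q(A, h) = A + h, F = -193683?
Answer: -1/56054 ≈ -1.7840e-5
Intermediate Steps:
P = -55314 (P = (12232 + 126137) - 193683 = 138369 - 193683 = -55314)
1/(q(N(-5, (2 - 4)**2), -715) + P) = 1/((-25 - 715) - 55314) = 1/(-740 - 55314) = 1/(-56054) = -1/56054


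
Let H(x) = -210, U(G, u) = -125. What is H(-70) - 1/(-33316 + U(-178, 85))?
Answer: -7022609/33441 ≈ -210.00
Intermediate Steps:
H(-70) - 1/(-33316 + U(-178, 85)) = -210 - 1/(-33316 - 125) = -210 - 1/(-33441) = -210 - 1*(-1/33441) = -210 + 1/33441 = -7022609/33441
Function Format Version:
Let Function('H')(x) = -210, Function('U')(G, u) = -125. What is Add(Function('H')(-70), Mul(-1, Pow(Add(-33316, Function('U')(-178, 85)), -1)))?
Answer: Rational(-7022609, 33441) ≈ -210.00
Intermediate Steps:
Add(Function('H')(-70), Mul(-1, Pow(Add(-33316, Function('U')(-178, 85)), -1))) = Add(-210, Mul(-1, Pow(Add(-33316, -125), -1))) = Add(-210, Mul(-1, Pow(-33441, -1))) = Add(-210, Mul(-1, Rational(-1, 33441))) = Add(-210, Rational(1, 33441)) = Rational(-7022609, 33441)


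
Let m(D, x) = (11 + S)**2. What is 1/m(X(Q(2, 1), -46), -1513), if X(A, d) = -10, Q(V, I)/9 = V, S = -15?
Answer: 1/16 ≈ 0.062500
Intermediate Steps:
Q(V, I) = 9*V
m(D, x) = 16 (m(D, x) = (11 - 15)**2 = (-4)**2 = 16)
1/m(X(Q(2, 1), -46), -1513) = 1/16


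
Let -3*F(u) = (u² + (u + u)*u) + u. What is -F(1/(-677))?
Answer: -674/1374987 ≈ -0.00049019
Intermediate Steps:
F(u) = -u² - u/3 (F(u) = -((u² + (u + u)*u) + u)/3 = -((u² + (2*u)*u) + u)/3 = -((u² + 2*u²) + u)/3 = -(3*u² + u)/3 = -(u + 3*u²)/3 = -u² - u/3)
-F(1/(-677)) = -(-1)*(⅓ + 1/(-677))/(-677) = -(-1)*(-1)*(⅓ - 1/677)/677 = -(-1)*(-1)*674/(677*2031) = -1*674/1374987 = -674/1374987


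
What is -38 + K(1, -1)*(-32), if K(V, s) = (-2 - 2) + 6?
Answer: -102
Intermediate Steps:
K(V, s) = 2 (K(V, s) = -4 + 6 = 2)
-38 + K(1, -1)*(-32) = -38 + 2*(-32) = -38 - 64 = -102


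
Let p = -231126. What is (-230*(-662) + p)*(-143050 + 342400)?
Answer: -15721937100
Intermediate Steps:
(-230*(-662) + p)*(-143050 + 342400) = (-230*(-662) - 231126)*(-143050 + 342400) = (152260 - 231126)*199350 = -78866*199350 = -15721937100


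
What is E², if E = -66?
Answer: 4356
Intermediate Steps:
E² = (-66)² = 4356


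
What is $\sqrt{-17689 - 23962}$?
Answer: $i \sqrt{41651} \approx 204.09 i$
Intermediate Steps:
$\sqrt{-17689 - 23962} = \sqrt{-41651} = i \sqrt{41651}$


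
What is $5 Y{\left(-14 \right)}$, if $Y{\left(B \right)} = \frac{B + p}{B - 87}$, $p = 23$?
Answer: $- \frac{45}{101} \approx -0.44554$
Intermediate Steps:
$Y{\left(B \right)} = \frac{23 + B}{-87 + B}$ ($Y{\left(B \right)} = \frac{B + 23}{B - 87} = \frac{23 + B}{-87 + B}$)
$5 Y{\left(-14 \right)} = 5 \frac{23 - 14}{-87 - 14} = 5 \frac{1}{-101} \cdot 9 = 5 \left(\left(- \frac{1}{101}\right) 9\right) = 5 \left(- \frac{9}{101}\right) = - \frac{45}{101}$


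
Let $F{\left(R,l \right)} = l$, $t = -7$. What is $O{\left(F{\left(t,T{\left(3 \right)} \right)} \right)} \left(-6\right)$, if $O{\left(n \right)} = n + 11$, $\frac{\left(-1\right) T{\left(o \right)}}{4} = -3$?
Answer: $-138$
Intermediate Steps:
$T{\left(o \right)} = 12$ ($T{\left(o \right)} = \left(-4\right) \left(-3\right) = 12$)
$O{\left(n \right)} = 11 + n$
$O{\left(F{\left(t,T{\left(3 \right)} \right)} \right)} \left(-6\right) = \left(11 + 12\right) \left(-6\right) = 23 \left(-6\right) = -138$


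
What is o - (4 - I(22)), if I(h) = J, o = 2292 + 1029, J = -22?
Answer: 3295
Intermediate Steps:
o = 3321
I(h) = -22
o - (4 - I(22)) = 3321 - (4 - 1*(-22)) = 3321 - (4 + 22) = 3321 - 1*26 = 3321 - 26 = 3295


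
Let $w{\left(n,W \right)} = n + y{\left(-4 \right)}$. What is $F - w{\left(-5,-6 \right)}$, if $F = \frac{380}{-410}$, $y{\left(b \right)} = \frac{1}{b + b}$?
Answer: $\frac{1377}{328} \approx 4.1982$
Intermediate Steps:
$y{\left(b \right)} = \frac{1}{2 b}$
$w{\left(n,W \right)} = - \frac{1}{8} + n$ ($w{\left(n,W \right)} = n + \frac{1}{2 \left(-4\right)} = n + \frac{1}{2} \left(- \frac{1}{4}\right) = n - \frac{1}{8} = - \frac{1}{8} + n$)
$F = - \frac{38}{41}$ ($F = 380 \left(- \frac{1}{410}\right) = - \frac{38}{41} \approx -0.92683$)
$F - w{\left(-5,-6 \right)} = - \frac{38}{41} - \left(- \frac{1}{8} - 5\right) = - \frac{38}{41} - - \frac{41}{8} = - \frac{38}{41} + \frac{41}{8} = \frac{1377}{328}$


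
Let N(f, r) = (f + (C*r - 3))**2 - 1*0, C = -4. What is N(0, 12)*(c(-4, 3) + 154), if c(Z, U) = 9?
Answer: 423963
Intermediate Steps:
N(f, r) = (-3 + f - 4*r)**2 (N(f, r) = (f + (-4*r - 3))**2 - 1*0 = (f + (-3 - 4*r))**2 + 0 = (-3 + f - 4*r)**2 + 0 = (-3 + f - 4*r)**2)
N(0, 12)*(c(-4, 3) + 154) = (3 - 1*0 + 4*12)**2*(9 + 154) = (3 + 0 + 48)**2*163 = 51**2*163 = 2601*163 = 423963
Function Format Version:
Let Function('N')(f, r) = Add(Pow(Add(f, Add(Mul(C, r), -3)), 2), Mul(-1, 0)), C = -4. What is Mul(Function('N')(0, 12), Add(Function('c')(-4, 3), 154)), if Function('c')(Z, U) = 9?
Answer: 423963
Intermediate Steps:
Function('N')(f, r) = Pow(Add(-3, f, Mul(-4, r)), 2) (Function('N')(f, r) = Add(Pow(Add(f, Add(Mul(-4, r), -3)), 2), Mul(-1, 0)) = Add(Pow(Add(f, Add(-3, Mul(-4, r))), 2), 0) = Add(Pow(Add(-3, f, Mul(-4, r)), 2), 0) = Pow(Add(-3, f, Mul(-4, r)), 2))
Mul(Function('N')(0, 12), Add(Function('c')(-4, 3), 154)) = Mul(Pow(Add(3, Mul(-1, 0), Mul(4, 12)), 2), Add(9, 154)) = Mul(Pow(Add(3, 0, 48), 2), 163) = Mul(Pow(51, 2), 163) = Mul(2601, 163) = 423963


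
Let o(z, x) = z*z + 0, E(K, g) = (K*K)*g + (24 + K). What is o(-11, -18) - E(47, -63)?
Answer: 139217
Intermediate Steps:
E(K, g) = 24 + K + g*K² (E(K, g) = K²*g + (24 + K) = g*K² + (24 + K) = 24 + K + g*K²)
o(z, x) = z² (o(z, x) = z² + 0 = z²)
o(-11, -18) - E(47, -63) = (-11)² - (24 + 47 - 63*47²) = 121 - (24 + 47 - 63*2209) = 121 - (24 + 47 - 139167) = 121 - 1*(-139096) = 121 + 139096 = 139217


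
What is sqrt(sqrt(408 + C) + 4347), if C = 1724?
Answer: sqrt(4347 + 2*sqrt(533)) ≈ 66.281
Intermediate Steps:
sqrt(sqrt(408 + C) + 4347) = sqrt(sqrt(408 + 1724) + 4347) = sqrt(sqrt(2132) + 4347) = sqrt(2*sqrt(533) + 4347) = sqrt(4347 + 2*sqrt(533))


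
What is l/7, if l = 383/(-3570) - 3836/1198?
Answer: -7076677/14969010 ≈ -0.47275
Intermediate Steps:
l = -7076677/2138430 (l = 383*(-1/3570) - 3836*1/1198 = -383/3570 - 1918/599 = -7076677/2138430 ≈ -3.3093)
l/7 = -7076677/2138430/7 = (⅐)*(-7076677/2138430) = -7076677/14969010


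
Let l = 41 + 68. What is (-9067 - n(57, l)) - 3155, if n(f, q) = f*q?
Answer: -18435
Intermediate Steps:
l = 109
(-9067 - n(57, l)) - 3155 = (-9067 - 57*109) - 3155 = (-9067 - 1*6213) - 3155 = (-9067 - 6213) - 3155 = -15280 - 3155 = -18435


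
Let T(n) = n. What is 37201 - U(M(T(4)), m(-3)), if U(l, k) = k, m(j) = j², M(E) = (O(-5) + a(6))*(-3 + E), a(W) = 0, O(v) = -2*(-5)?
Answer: 37192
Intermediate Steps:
O(v) = 10
M(E) = -30 + 10*E (M(E) = (10 + 0)*(-3 + E) = 10*(-3 + E) = -30 + 10*E)
37201 - U(M(T(4)), m(-3)) = 37201 - 1*(-3)² = 37201 - 1*9 = 37201 - 9 = 37192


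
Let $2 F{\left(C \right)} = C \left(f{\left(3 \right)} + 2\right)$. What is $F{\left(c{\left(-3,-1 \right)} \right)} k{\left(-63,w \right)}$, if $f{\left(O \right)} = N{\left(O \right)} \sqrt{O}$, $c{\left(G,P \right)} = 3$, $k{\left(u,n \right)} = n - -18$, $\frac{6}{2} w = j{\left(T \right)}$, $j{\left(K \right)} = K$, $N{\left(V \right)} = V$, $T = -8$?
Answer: $46 + 69 \sqrt{3} \approx 165.51$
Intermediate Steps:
$w = - \frac{8}{3}$ ($w = \frac{1}{3} \left(-8\right) = - \frac{8}{3} \approx -2.6667$)
$k{\left(u,n \right)} = 18 + n$ ($k{\left(u,n \right)} = n + 18 = 18 + n$)
$f{\left(O \right)} = O^{\frac{3}{2}}$ ($f{\left(O \right)} = O \sqrt{O} = O^{\frac{3}{2}}$)
$F{\left(C \right)} = \frac{C \left(2 + 3 \sqrt{3}\right)}{2}$ ($F{\left(C \right)} = \frac{C \left(3^{\frac{3}{2}} + 2\right)}{2} = \frac{C \left(3 \sqrt{3} + 2\right)}{2} = \frac{C \left(2 + 3 \sqrt{3}\right)}{2}$)
$F{\left(c{\left(-3,-1 \right)} \right)} k{\left(-63,w \right)} = \frac{1}{2} \cdot 3 \left(2 + 3 \sqrt{3}\right) \left(18 - \frac{8}{3}\right) = \left(3 + \frac{9 \sqrt{3}}{2}\right) \frac{46}{3} = 46 + 69 \sqrt{3}$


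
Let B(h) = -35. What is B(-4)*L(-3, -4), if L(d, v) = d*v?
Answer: -420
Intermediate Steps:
B(-4)*L(-3, -4) = -(-105)*(-4) = -35*12 = -420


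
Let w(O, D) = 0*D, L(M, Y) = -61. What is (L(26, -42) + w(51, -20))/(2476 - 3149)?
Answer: 61/673 ≈ 0.090639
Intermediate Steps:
w(O, D) = 0
(L(26, -42) + w(51, -20))/(2476 - 3149) = (-61 + 0)/(2476 - 3149) = -61/(-673) = -61*(-1/673) = 61/673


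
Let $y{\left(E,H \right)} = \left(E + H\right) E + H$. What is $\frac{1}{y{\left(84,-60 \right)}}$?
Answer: $\frac{1}{1956} \approx 0.00051125$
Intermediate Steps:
$y{\left(E,H \right)} = H + E \left(E + H\right)$ ($y{\left(E,H \right)} = E \left(E + H\right) + H = H + E \left(E + H\right)$)
$\frac{1}{y{\left(84,-60 \right)}} = \frac{1}{-60 + 84^{2} + 84 \left(-60\right)} = \frac{1}{-60 + 7056 - 5040} = \frac{1}{1956}$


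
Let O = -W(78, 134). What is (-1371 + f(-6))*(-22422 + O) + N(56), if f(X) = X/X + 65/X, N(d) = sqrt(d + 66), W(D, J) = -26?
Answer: 92775430/3 + sqrt(122) ≈ 3.0925e+7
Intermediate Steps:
N(d) = sqrt(66 + d)
f(X) = 1 + 65/X
O = 26 (O = -1*(-26) = 26)
(-1371 + f(-6))*(-22422 + O) + N(56) = (-1371 + (65 - 6)/(-6))*(-22422 + 26) + sqrt(66 + 56) = (-1371 - 1/6*59)*(-22396) + sqrt(122) = (-1371 - 59/6)*(-22396) + sqrt(122) = -8285/6*(-22396) + sqrt(122) = 92775430/3 + sqrt(122)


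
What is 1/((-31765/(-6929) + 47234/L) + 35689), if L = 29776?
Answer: 103158952/3682276397441 ≈ 2.8015e-5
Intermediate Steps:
1/((-31765/(-6929) + 47234/L) + 35689) = 1/((-31765/(-6929) + 47234/29776) + 35689) = 1/((-31765*(-1/6929) + 47234*(1/29776)) + 35689) = 1/((31765/6929 + 23617/14888) + 35689) = 1/(636559513/103158952 + 35689) = 1/(3682276397441/103158952) = 103158952/3682276397441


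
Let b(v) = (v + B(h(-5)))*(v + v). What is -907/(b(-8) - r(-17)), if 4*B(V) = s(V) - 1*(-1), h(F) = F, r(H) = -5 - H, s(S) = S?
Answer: -907/132 ≈ -6.8712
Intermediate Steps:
B(V) = 1/4 + V/4 (B(V) = (V - 1*(-1))/4 = (V + 1)/4 = (1 + V)/4 = 1/4 + V/4)
b(v) = 2*v*(-1 + v) (b(v) = (v + (1/4 + (1/4)*(-5)))*(v + v) = (v + (1/4 - 5/4))*(2*v) = (v - 1)*(2*v) = (-1 + v)*(2*v) = 2*v*(-1 + v))
-907/(b(-8) - r(-17)) = -907/(2*(-8)*(-1 - 8) - (-5 - 1*(-17))) = -907/(2*(-8)*(-9) - (-5 + 17)) = -907/(144 - 1*12) = -907/(144 - 12) = -907/132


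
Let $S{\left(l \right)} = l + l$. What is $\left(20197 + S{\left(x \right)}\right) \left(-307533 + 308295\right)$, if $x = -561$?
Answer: $14535150$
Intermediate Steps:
$S{\left(l \right)} = 2 l$
$\left(20197 + S{\left(x \right)}\right) \left(-307533 + 308295\right) = \left(20197 + 2 \left(-561\right)\right) \left(-307533 + 308295\right) = \left(20197 - 1122\right) 762 = 19075 \cdot 762 = 14535150$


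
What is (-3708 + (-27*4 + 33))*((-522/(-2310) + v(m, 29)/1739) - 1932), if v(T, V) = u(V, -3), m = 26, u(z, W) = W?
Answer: 4892753801286/669515 ≈ 7.3079e+6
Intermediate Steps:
v(T, V) = -3
(-3708 + (-27*4 + 33))*((-522/(-2310) + v(m, 29)/1739) - 1932) = (-3708 + (-27*4 + 33))*((-522/(-2310) - 3/1739) - 1932) = (-3708 + (-108 + 33))*((-522*(-1/2310) - 3*1/1739) - 1932) = (-3708 - 75)*((87/385 - 3/1739) - 1932) = -3783*(150138/669515 - 1932) = -3783*(-1293352842/669515) = 4892753801286/669515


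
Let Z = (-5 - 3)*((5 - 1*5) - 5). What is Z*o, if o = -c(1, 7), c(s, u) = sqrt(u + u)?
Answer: -40*sqrt(14) ≈ -149.67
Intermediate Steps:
c(s, u) = sqrt(2)*sqrt(u) (c(s, u) = sqrt(2*u) = sqrt(2)*sqrt(u))
o = -sqrt(14) (o = -sqrt(2)*sqrt(7) = -sqrt(14) ≈ -3.7417)
Z = 40 (Z = -8*((5 - 5) - 5) = -8*(0 - 5) = -8*(-5) = 40)
Z*o = 40*(-sqrt(14)) = -40*sqrt(14)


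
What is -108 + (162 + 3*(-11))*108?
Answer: 13824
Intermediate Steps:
-108 + (162 + 3*(-11))*108 = -108 + (162 - 33)*108 = -108 + 129*108 = -108 + 13932 = 13824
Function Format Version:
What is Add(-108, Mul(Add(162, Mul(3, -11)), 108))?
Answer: 13824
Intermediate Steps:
Add(-108, Mul(Add(162, Mul(3, -11)), 108)) = Add(-108, Mul(Add(162, -33), 108)) = Add(-108, Mul(129, 108)) = Add(-108, 13932) = 13824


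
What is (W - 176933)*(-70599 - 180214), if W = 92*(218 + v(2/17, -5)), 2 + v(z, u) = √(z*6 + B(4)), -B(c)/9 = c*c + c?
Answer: 39392940593 - 46149592*I*√12954/17 ≈ 3.9393e+10 - 3.0897e+8*I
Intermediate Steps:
B(c) = -9*c - 9*c² (B(c) = -9*(c*c + c) = -9*(c² + c) = -9*(c + c²) = -9*c - 9*c²)
v(z, u) = -2 + √(-180 + 6*z) (v(z, u) = -2 + √(z*6 - 9*4*(1 + 4)) = -2 + √(6*z - 9*4*5) = -2 + √(6*z - 180) = -2 + √(-180 + 6*z))
W = 19872 + 184*I*√12954/17 (W = 92*(218 + (-2 + √(-180 + 6*(2/17)))) = 92*(218 + (-2 + √(-180 + 12/17))) = 92*(218 + (-2 + √(-3048/17))) = 92*(218 + (-2 + 2*I*√12954/17)) = 92*(216 + 2*I*√12954/17) = 19872 + 184*I*√12954/17 ≈ 19872.0 + 1231.9*I)
(W - 176933)*(-70599 - 180214) = ((19872 + 184*I*√12954/17) - 176933)*(-70599 - 180214) = (-157061 + 184*I*√12954/17)*(-250813) = 39392940593 - 46149592*I*√12954/17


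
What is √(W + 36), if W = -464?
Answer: 2*I*√107 ≈ 20.688*I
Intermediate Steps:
√(W + 36) = √(-464 + 36) = √(-428) = 2*I*√107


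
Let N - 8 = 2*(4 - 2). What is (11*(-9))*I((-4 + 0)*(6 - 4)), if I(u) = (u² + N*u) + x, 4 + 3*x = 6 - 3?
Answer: 3201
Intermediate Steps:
x = -⅓ (x = -4/3 + (6 - 3)/3 = -4/3 + (⅓)*3 = -4/3 + 1 = -⅓ ≈ -0.33333)
N = 12 (N = 8 + 2*(4 - 2) = 8 + 2*2 = 8 + 4 = 12)
I(u) = -⅓ + u² + 12*u (I(u) = (u² + 12*u) - ⅓ = -⅓ + u² + 12*u)
(11*(-9))*I((-4 + 0)*(6 - 4)) = (11*(-9))*(-⅓ + ((-4 + 0)*(6 - 4))² + 12*((-4 + 0)*(6 - 4))) = -99*(-⅓ + (-4*2)² + 12*(-4*2)) = -99*(-⅓ + (-8)² + 12*(-8)) = -99*(-⅓ + 64 - 96) = -99*(-97/3) = 3201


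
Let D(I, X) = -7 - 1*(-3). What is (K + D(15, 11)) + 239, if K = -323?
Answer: -88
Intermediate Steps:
D(I, X) = -4 (D(I, X) = -7 + 3 = -4)
(K + D(15, 11)) + 239 = (-323 - 4) + 239 = -327 + 239 = -88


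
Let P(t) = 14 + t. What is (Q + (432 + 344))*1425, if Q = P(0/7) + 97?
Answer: 1263975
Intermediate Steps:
Q = 111 (Q = (14 + 0/7) + 97 = (14 + 0*(1/7)) + 97 = (14 + 0) + 97 = 14 + 97 = 111)
(Q + (432 + 344))*1425 = (111 + (432 + 344))*1425 = (111 + 776)*1425 = 887*1425 = 1263975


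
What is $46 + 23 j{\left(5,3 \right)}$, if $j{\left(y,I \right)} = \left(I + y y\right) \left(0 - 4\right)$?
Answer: $-2530$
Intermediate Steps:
$j{\left(y,I \right)} = - 4 I - 4 y^{2}$ ($j{\left(y,I \right)} = \left(I + y^{2}\right) \left(0 - 4\right) = \left(I + y^{2}\right) \left(-4\right) = - 4 I - 4 y^{2}$)
$46 + 23 j{\left(5,3 \right)} = 46 + 23 \left(\left(-4\right) 3 - 4 \cdot 5^{2}\right) = 46 + 23 \left(-12 - 100\right) = 46 + 23 \left(-112\right) = 46 - 2576 = -2530$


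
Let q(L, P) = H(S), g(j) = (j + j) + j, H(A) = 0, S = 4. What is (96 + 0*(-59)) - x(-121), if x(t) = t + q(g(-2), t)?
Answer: 217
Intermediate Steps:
g(j) = 3*j (g(j) = 2*j + j = 3*j)
q(L, P) = 0
x(t) = t (x(t) = t + 0 = t)
(96 + 0*(-59)) - x(-121) = (96 + 0*(-59)) - 1*(-121) = (96 + 0) + 121 = 96 + 121 = 217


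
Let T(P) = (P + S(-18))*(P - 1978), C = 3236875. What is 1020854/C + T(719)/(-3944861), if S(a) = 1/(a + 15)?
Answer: 20867567841382/38307065848125 ≈ 0.54474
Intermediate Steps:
S(a) = 1/(15 + a)
T(P) = (-1978 + P)*(-⅓ + P) (T(P) = (P + 1/(15 - 18))*(P - 1978) = (P + 1/(-3))*(-1978 + P) = (P - ⅓)*(-1978 + P) = (-⅓ + P)*(-1978 + P) = (-1978 + P)*(-⅓ + P))
1020854/C + T(719)/(-3944861) = 1020854/3236875 + (1978/3 + 719² - 5935/3*719)/(-3944861) = 1020854*(1/3236875) + (1978/3 + 516961 - 4267265/3)*(-1/3944861) = 1020854/3236875 - 2714404/3*(-1/3944861) = 1020854/3236875 + 2714404/11834583 = 20867567841382/38307065848125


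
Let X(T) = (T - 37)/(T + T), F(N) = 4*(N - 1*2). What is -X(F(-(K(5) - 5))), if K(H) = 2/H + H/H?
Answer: 153/64 ≈ 2.3906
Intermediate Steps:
K(H) = 1 + 2/H (K(H) = 2/H + 1 = 1 + 2/H)
F(N) = -8 + 4*N (F(N) = 4*(N - 2) = 4*(-2 + N) = -8 + 4*N)
X(T) = (-37 + T)/(2*T) (X(T) = (-37 + T)/((2*T)) = (-37 + T)*(1/(2*T)) = (-37 + T)/(2*T))
-X(F(-(K(5) - 5))) = -(-37 + (-8 + 4*(-((2 + 5)/5 - 5))))/(2*(-8 + 4*(-((2 + 5)/5 - 5)))) = -(-37 + (-8 + 4*(-((1/5)*7 - 5))))/(2*(-8 + 4*(-((1/5)*7 - 5)))) = -(-37 + (-8 + 4*(-(7/5 - 5))))/(2*(-8 + 4*(-(7/5 - 5)))) = -(-37 + (-8 + 4*(-1*(-18/5))))/(2*(-8 + 4*(-1*(-18/5)))) = -(-37 + (-8 + 4*(18/5)))/(2*(-8 + 4*(18/5))) = -(-37 + (-8 + 72/5))/(2*(-8 + 72/5)) = -(-37 + 32/5)/(2*32/5) = -5*(-153)/(2*32*5) = -1*(-153/64) = 153/64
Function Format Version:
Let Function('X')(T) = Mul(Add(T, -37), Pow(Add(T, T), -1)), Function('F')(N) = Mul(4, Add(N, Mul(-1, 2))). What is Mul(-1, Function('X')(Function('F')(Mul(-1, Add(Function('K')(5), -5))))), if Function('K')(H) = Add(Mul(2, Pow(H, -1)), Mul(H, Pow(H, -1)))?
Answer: Rational(153, 64) ≈ 2.3906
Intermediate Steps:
Function('K')(H) = Add(1, Mul(2, Pow(H, -1))) (Function('K')(H) = Add(Mul(2, Pow(H, -1)), 1) = Add(1, Mul(2, Pow(H, -1))))
Function('F')(N) = Add(-8, Mul(4, N)) (Function('F')(N) = Mul(4, Add(N, -2)) = Mul(4, Add(-2, N)) = Add(-8, Mul(4, N)))
Function('X')(T) = Mul(Rational(1, 2), Pow(T, -1), Add(-37, T)) (Function('X')(T) = Mul(Add(-37, T), Pow(Mul(2, T), -1)) = Mul(Add(-37, T), Mul(Rational(1, 2), Pow(T, -1))) = Mul(Rational(1, 2), Pow(T, -1), Add(-37, T)))
Mul(-1, Function('X')(Function('F')(Mul(-1, Add(Function('K')(5), -5))))) = Mul(-1, Mul(Rational(1, 2), Pow(Add(-8, Mul(4, Mul(-1, Add(Mul(Pow(5, -1), Add(2, 5)), -5)))), -1), Add(-37, Add(-8, Mul(4, Mul(-1, Add(Mul(Pow(5, -1), Add(2, 5)), -5))))))) = Mul(-1, Mul(Rational(1, 2), Pow(Add(-8, Mul(4, Mul(-1, Add(Mul(Rational(1, 5), 7), -5)))), -1), Add(-37, Add(-8, Mul(4, Mul(-1, Add(Mul(Rational(1, 5), 7), -5))))))) = Mul(-1, Mul(Rational(1, 2), Pow(Add(-8, Mul(4, Mul(-1, Add(Rational(7, 5), -5)))), -1), Add(-37, Add(-8, Mul(4, Mul(-1, Add(Rational(7, 5), -5))))))) = Mul(-1, Mul(Rational(1, 2), Pow(Add(-8, Mul(4, Mul(-1, Rational(-18, 5)))), -1), Add(-37, Add(-8, Mul(4, Mul(-1, Rational(-18, 5))))))) = Mul(-1, Mul(Rational(1, 2), Pow(Add(-8, Mul(4, Rational(18, 5))), -1), Add(-37, Add(-8, Mul(4, Rational(18, 5)))))) = Mul(-1, Mul(Rational(1, 2), Pow(Add(-8, Rational(72, 5)), -1), Add(-37, Add(-8, Rational(72, 5))))) = Mul(-1, Mul(Rational(1, 2), Pow(Rational(32, 5), -1), Add(-37, Rational(32, 5)))) = Mul(-1, Mul(Rational(1, 2), Rational(5, 32), Rational(-153, 5))) = Mul(-1, Rational(-153, 64)) = Rational(153, 64)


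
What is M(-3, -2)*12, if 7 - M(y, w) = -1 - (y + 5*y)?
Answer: -120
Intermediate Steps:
M(y, w) = 8 + 6*y (M(y, w) = 7 - (-1 - (y + 5*y)) = 7 - (-1 - 6*y) = 7 + (1 + 6*y) = 8 + 6*y)
M(-3, -2)*12 = (8 + 6*(-3))*12 = (8 - 18)*12 = -10*12 = -120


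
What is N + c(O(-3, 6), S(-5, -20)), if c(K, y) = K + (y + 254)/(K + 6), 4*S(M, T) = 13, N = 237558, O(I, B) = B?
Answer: 3801367/16 ≈ 2.3759e+5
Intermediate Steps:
S(M, T) = 13/4 (S(M, T) = (1/4)*13 = 13/4)
c(K, y) = K + (254 + y)/(6 + K)
N + c(O(-3, 6), S(-5, -20)) = 237558 + (254 + 13/4 + 6**2 + 6*6)/(6 + 6) = 237558 + (254 + 13/4 + 36 + 36)/12 = 237558 + (1/12)*(1317/4) = 237558 + 439/16 = 3801367/16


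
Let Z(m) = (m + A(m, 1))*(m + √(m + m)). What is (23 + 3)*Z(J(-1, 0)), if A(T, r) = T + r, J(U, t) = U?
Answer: 26 - 26*I*√2 ≈ 26.0 - 36.77*I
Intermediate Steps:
Z(m) = (1 + 2*m)*(m + √2*√m) (Z(m) = (m + (m + 1))*(m + √(m + m)) = (m + (1 + m))*(m + √(2*m)) = (1 + 2*m)*(m + √2*√m))
(23 + 3)*Z(J(-1, 0)) = (23 + 3)*(-1 + 2*(-1)² + √2*√(-1) + 2*√2*(-1)^(3/2)) = 26*(-1 + 2*1 + √2*I + 2*√2*(-I)) = 26*(-1 + 2 + I*√2 - 2*I*√2) = 26*(1 - I*√2) = 26 - 26*I*√2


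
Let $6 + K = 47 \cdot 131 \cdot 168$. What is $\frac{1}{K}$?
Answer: $\frac{1}{1034370} \approx 9.6677 \cdot 10^{-7}$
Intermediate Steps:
$K = 1034370$ ($K = -6 + 47 \cdot 131 \cdot 168 = -6 + 6157 \cdot 168 = -6 + 1034376 = 1034370$)
$\frac{1}{K} = \frac{1}{1034370}$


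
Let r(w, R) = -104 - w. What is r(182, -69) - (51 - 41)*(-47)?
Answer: 184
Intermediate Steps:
r(182, -69) - (51 - 41)*(-47) = (-104 - 1*182) - (51 - 41)*(-47) = (-104 - 182) - 10*(-47) = -286 - 1*(-470) = -286 + 470 = 184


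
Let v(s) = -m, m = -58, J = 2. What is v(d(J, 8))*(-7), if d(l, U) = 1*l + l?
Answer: -406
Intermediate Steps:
d(l, U) = 2*l (d(l, U) = l + l = 2*l)
v(s) = 58 (v(s) = -1*(-58) = 58)
v(d(J, 8))*(-7) = 58*(-7) = -406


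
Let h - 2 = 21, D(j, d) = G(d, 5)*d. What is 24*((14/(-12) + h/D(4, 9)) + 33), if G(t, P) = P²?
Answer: 57484/75 ≈ 766.45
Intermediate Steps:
D(j, d) = 25*d (D(j, d) = 5²*d = 25*d)
h = 23 (h = 2 + 21 = 23)
24*((14/(-12) + h/D(4, 9)) + 33) = 24*((14/(-12) + 23/((25*9))) + 33) = 24*((14*(-1/12) + 23/225) + 33) = 24*((-7/6 + 23*(1/225)) + 33) = 24*((-7/6 + 23/225) + 33) = 24*(-479/450 + 33) = 24*(14371/450) = 57484/75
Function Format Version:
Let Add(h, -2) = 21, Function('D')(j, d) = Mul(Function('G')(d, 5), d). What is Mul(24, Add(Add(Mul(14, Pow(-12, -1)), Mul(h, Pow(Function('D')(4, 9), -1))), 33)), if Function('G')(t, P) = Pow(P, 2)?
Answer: Rational(57484, 75) ≈ 766.45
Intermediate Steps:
Function('D')(j, d) = Mul(25, d) (Function('D')(j, d) = Mul(Pow(5, 2), d) = Mul(25, d))
h = 23 (h = Add(2, 21) = 23)
Mul(24, Add(Add(Mul(14, Pow(-12, -1)), Mul(h, Pow(Function('D')(4, 9), -1))), 33)) = Mul(24, Add(Add(Mul(14, Pow(-12, -1)), Mul(23, Pow(Mul(25, 9), -1))), 33)) = Mul(24, Add(Add(Mul(14, Rational(-1, 12)), Mul(23, Pow(225, -1))), 33)) = Mul(24, Add(Add(Rational(-7, 6), Mul(23, Rational(1, 225))), 33)) = Mul(24, Add(Add(Rational(-7, 6), Rational(23, 225)), 33)) = Mul(24, Add(Rational(-479, 450), 33)) = Mul(24, Rational(14371, 450)) = Rational(57484, 75)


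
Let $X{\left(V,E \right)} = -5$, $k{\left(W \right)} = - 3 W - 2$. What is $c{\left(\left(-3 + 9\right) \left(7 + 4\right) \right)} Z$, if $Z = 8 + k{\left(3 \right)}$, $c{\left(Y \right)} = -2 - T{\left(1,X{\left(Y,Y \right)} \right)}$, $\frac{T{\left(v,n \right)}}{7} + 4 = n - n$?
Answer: $-78$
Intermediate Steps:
$k{\left(W \right)} = -2 - 3 W$
$T{\left(v,n \right)} = -28$ ($T{\left(v,n \right)} = -28 + 7 \left(n - n\right) = -28 + 7 \cdot 0 = -28 + 0 = -28$)
$c{\left(Y \right)} = 26$ ($c{\left(Y \right)} = -2 - -28 = -2 + 28 = 26$)
$Z = -3$ ($Z = 8 - 11 = -3$)
$c{\left(\left(-3 + 9\right) \left(7 + 4\right) \right)} Z = 26 \left(-3\right) = -78$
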